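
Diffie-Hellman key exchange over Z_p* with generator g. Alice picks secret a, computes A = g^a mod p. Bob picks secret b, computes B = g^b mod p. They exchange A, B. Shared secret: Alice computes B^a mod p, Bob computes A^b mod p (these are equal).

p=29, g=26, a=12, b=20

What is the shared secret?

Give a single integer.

A = 26^12 mod 29  (bits of 12 = 1100)
  bit 0 = 1: r = r^2 * 26 mod 29 = 1^2 * 26 = 1*26 = 26
  bit 1 = 1: r = r^2 * 26 mod 29 = 26^2 * 26 = 9*26 = 2
  bit 2 = 0: r = r^2 mod 29 = 2^2 = 4
  bit 3 = 0: r = r^2 mod 29 = 4^2 = 16
  -> A = 16
B = 26^20 mod 29  (bits of 20 = 10100)
  bit 0 = 1: r = r^2 * 26 mod 29 = 1^2 * 26 = 1*26 = 26
  bit 1 = 0: r = r^2 mod 29 = 26^2 = 9
  bit 2 = 1: r = r^2 * 26 mod 29 = 9^2 * 26 = 23*26 = 18
  bit 3 = 0: r = r^2 mod 29 = 18^2 = 5
  bit 4 = 0: r = r^2 mod 29 = 5^2 = 25
  -> B = 25
s = B^a = 25^12 mod 29  (bits of 12 = 1100)
  bit 0 = 1: r = r^2 * 25 mod 29 = 1^2 * 25 = 1*25 = 25
  bit 1 = 1: r = r^2 * 25 mod 29 = 25^2 * 25 = 16*25 = 23
  bit 2 = 0: r = r^2 mod 29 = 23^2 = 7
  bit 3 = 0: r = r^2 mod 29 = 7^2 = 20
  -> s = B^a = 20

Answer: 20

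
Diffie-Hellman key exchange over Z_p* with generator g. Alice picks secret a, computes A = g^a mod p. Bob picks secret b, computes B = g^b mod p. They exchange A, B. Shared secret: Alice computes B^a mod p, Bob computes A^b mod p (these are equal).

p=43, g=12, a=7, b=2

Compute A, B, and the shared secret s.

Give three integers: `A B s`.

A = 12^7 mod 43  (bits of 7 = 111)
  bit 0 = 1: r = r^2 * 12 mod 43 = 1^2 * 12 = 1*12 = 12
  bit 1 = 1: r = r^2 * 12 mod 43 = 12^2 * 12 = 15*12 = 8
  bit 2 = 1: r = r^2 * 12 mod 43 = 8^2 * 12 = 21*12 = 37
  -> A = 37
B = 12^2 mod 43  (bits of 2 = 10)
  bit 0 = 1: r = r^2 * 12 mod 43 = 1^2 * 12 = 1*12 = 12
  bit 1 = 0: r = r^2 mod 43 = 12^2 = 15
  -> B = 15
s = B^a = 15^7 mod 43  (bits of 7 = 111)
  bit 0 = 1: r = r^2 * 15 mod 43 = 1^2 * 15 = 1*15 = 15
  bit 1 = 1: r = r^2 * 15 mod 43 = 15^2 * 15 = 10*15 = 21
  bit 2 = 1: r = r^2 * 15 mod 43 = 21^2 * 15 = 11*15 = 36
  -> s = B^a = 36

Answer: 37 15 36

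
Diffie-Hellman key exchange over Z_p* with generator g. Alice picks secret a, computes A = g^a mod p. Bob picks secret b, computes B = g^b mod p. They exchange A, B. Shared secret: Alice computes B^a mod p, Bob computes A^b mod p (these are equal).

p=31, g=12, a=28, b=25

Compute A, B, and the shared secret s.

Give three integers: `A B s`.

Answer: 14 6 25

Derivation:
A = 12^28 mod 31  (bits of 28 = 11100)
  bit 0 = 1: r = r^2 * 12 mod 31 = 1^2 * 12 = 1*12 = 12
  bit 1 = 1: r = r^2 * 12 mod 31 = 12^2 * 12 = 20*12 = 23
  bit 2 = 1: r = r^2 * 12 mod 31 = 23^2 * 12 = 2*12 = 24
  bit 3 = 0: r = r^2 mod 31 = 24^2 = 18
  bit 4 = 0: r = r^2 mod 31 = 18^2 = 14
  -> A = 14
B = 12^25 mod 31  (bits of 25 = 11001)
  bit 0 = 1: r = r^2 * 12 mod 31 = 1^2 * 12 = 1*12 = 12
  bit 1 = 1: r = r^2 * 12 mod 31 = 12^2 * 12 = 20*12 = 23
  bit 2 = 0: r = r^2 mod 31 = 23^2 = 2
  bit 3 = 0: r = r^2 mod 31 = 2^2 = 4
  bit 4 = 1: r = r^2 * 12 mod 31 = 4^2 * 12 = 16*12 = 6
  -> B = 6
s = B^a = 6^28 mod 31  (bits of 28 = 11100)
  bit 0 = 1: r = r^2 * 6 mod 31 = 1^2 * 6 = 1*6 = 6
  bit 1 = 1: r = r^2 * 6 mod 31 = 6^2 * 6 = 5*6 = 30
  bit 2 = 1: r = r^2 * 6 mod 31 = 30^2 * 6 = 1*6 = 6
  bit 3 = 0: r = r^2 mod 31 = 6^2 = 5
  bit 4 = 0: r = r^2 mod 31 = 5^2 = 25
  -> s = B^a = 25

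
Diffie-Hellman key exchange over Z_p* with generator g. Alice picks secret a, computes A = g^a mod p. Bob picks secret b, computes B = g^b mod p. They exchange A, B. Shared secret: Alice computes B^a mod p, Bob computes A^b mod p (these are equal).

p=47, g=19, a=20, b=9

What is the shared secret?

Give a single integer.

Answer: 14

Derivation:
A = 19^20 mod 47  (bits of 20 = 10100)
  bit 0 = 1: r = r^2 * 19 mod 47 = 1^2 * 19 = 1*19 = 19
  bit 1 = 0: r = r^2 mod 47 = 19^2 = 32
  bit 2 = 1: r = r^2 * 19 mod 47 = 32^2 * 19 = 37*19 = 45
  bit 3 = 0: r = r^2 mod 47 = 45^2 = 4
  bit 4 = 0: r = r^2 mod 47 = 4^2 = 16
  -> A = 16
B = 19^9 mod 47  (bits of 9 = 1001)
  bit 0 = 1: r = r^2 * 19 mod 47 = 1^2 * 19 = 1*19 = 19
  bit 1 = 0: r = r^2 mod 47 = 19^2 = 32
  bit 2 = 0: r = r^2 mod 47 = 32^2 = 37
  bit 3 = 1: r = r^2 * 19 mod 47 = 37^2 * 19 = 6*19 = 20
  -> B = 20
s = B^a = 20^20 mod 47  (bits of 20 = 10100)
  bit 0 = 1: r = r^2 * 20 mod 47 = 1^2 * 20 = 1*20 = 20
  bit 1 = 0: r = r^2 mod 47 = 20^2 = 24
  bit 2 = 1: r = r^2 * 20 mod 47 = 24^2 * 20 = 12*20 = 5
  bit 3 = 0: r = r^2 mod 47 = 5^2 = 25
  bit 4 = 0: r = r^2 mod 47 = 25^2 = 14
  -> s = B^a = 14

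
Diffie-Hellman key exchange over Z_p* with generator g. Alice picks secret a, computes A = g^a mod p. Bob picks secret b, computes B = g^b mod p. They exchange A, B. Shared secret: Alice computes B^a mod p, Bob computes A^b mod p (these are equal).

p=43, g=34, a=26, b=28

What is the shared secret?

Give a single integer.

A = 34^26 mod 43  (bits of 26 = 11010)
  bit 0 = 1: r = r^2 * 34 mod 43 = 1^2 * 34 = 1*34 = 34
  bit 1 = 1: r = r^2 * 34 mod 43 = 34^2 * 34 = 38*34 = 2
  bit 2 = 0: r = r^2 mod 43 = 2^2 = 4
  bit 3 = 1: r = r^2 * 34 mod 43 = 4^2 * 34 = 16*34 = 28
  bit 4 = 0: r = r^2 mod 43 = 28^2 = 10
  -> A = 10
B = 34^28 mod 43  (bits of 28 = 11100)
  bit 0 = 1: r = r^2 * 34 mod 43 = 1^2 * 34 = 1*34 = 34
  bit 1 = 1: r = r^2 * 34 mod 43 = 34^2 * 34 = 38*34 = 2
  bit 2 = 1: r = r^2 * 34 mod 43 = 2^2 * 34 = 4*34 = 7
  bit 3 = 0: r = r^2 mod 43 = 7^2 = 6
  bit 4 = 0: r = r^2 mod 43 = 6^2 = 36
  -> B = 36
s = B^a = 36^26 mod 43  (bits of 26 = 11010)
  bit 0 = 1: r = r^2 * 36 mod 43 = 1^2 * 36 = 1*36 = 36
  bit 1 = 1: r = r^2 * 36 mod 43 = 36^2 * 36 = 6*36 = 1
  bit 2 = 0: r = r^2 mod 43 = 1^2 = 1
  bit 3 = 1: r = r^2 * 36 mod 43 = 1^2 * 36 = 1*36 = 36
  bit 4 = 0: r = r^2 mod 43 = 36^2 = 6
  -> s = B^a = 6

Answer: 6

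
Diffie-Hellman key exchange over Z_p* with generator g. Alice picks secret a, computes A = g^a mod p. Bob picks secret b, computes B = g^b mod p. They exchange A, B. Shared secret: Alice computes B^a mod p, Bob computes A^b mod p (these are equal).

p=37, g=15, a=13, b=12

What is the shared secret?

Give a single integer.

A = 15^13 mod 37  (bits of 13 = 1101)
  bit 0 = 1: r = r^2 * 15 mod 37 = 1^2 * 15 = 1*15 = 15
  bit 1 = 1: r = r^2 * 15 mod 37 = 15^2 * 15 = 3*15 = 8
  bit 2 = 0: r = r^2 mod 37 = 8^2 = 27
  bit 3 = 1: r = r^2 * 15 mod 37 = 27^2 * 15 = 26*15 = 20
  -> A = 20
B = 15^12 mod 37  (bits of 12 = 1100)
  bit 0 = 1: r = r^2 * 15 mod 37 = 1^2 * 15 = 1*15 = 15
  bit 1 = 1: r = r^2 * 15 mod 37 = 15^2 * 15 = 3*15 = 8
  bit 2 = 0: r = r^2 mod 37 = 8^2 = 27
  bit 3 = 0: r = r^2 mod 37 = 27^2 = 26
  -> B = 26
s = B^a = 26^13 mod 37  (bits of 13 = 1101)
  bit 0 = 1: r = r^2 * 26 mod 37 = 1^2 * 26 = 1*26 = 26
  bit 1 = 1: r = r^2 * 26 mod 37 = 26^2 * 26 = 10*26 = 1
  bit 2 = 0: r = r^2 mod 37 = 1^2 = 1
  bit 3 = 1: r = r^2 * 26 mod 37 = 1^2 * 26 = 1*26 = 26
  -> s = B^a = 26

Answer: 26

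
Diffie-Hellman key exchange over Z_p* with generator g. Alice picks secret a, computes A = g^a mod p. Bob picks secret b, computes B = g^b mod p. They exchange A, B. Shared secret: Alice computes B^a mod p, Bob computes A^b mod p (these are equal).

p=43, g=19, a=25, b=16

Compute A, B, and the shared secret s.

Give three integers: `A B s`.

Answer: 12 10 24

Derivation:
A = 19^25 mod 43  (bits of 25 = 11001)
  bit 0 = 1: r = r^2 * 19 mod 43 = 1^2 * 19 = 1*19 = 19
  bit 1 = 1: r = r^2 * 19 mod 43 = 19^2 * 19 = 17*19 = 22
  bit 2 = 0: r = r^2 mod 43 = 22^2 = 11
  bit 3 = 0: r = r^2 mod 43 = 11^2 = 35
  bit 4 = 1: r = r^2 * 19 mod 43 = 35^2 * 19 = 21*19 = 12
  -> A = 12
B = 19^16 mod 43  (bits of 16 = 10000)
  bit 0 = 1: r = r^2 * 19 mod 43 = 1^2 * 19 = 1*19 = 19
  bit 1 = 0: r = r^2 mod 43 = 19^2 = 17
  bit 2 = 0: r = r^2 mod 43 = 17^2 = 31
  bit 3 = 0: r = r^2 mod 43 = 31^2 = 15
  bit 4 = 0: r = r^2 mod 43 = 15^2 = 10
  -> B = 10
s = B^a = 10^25 mod 43  (bits of 25 = 11001)
  bit 0 = 1: r = r^2 * 10 mod 43 = 1^2 * 10 = 1*10 = 10
  bit 1 = 1: r = r^2 * 10 mod 43 = 10^2 * 10 = 14*10 = 11
  bit 2 = 0: r = r^2 mod 43 = 11^2 = 35
  bit 3 = 0: r = r^2 mod 43 = 35^2 = 21
  bit 4 = 1: r = r^2 * 10 mod 43 = 21^2 * 10 = 11*10 = 24
  -> s = B^a = 24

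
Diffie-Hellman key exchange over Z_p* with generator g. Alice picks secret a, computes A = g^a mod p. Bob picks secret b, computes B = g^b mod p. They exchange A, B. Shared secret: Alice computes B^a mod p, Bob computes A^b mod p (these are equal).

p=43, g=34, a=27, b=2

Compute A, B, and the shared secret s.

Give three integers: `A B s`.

Answer: 39 38 16

Derivation:
A = 34^27 mod 43  (bits of 27 = 11011)
  bit 0 = 1: r = r^2 * 34 mod 43 = 1^2 * 34 = 1*34 = 34
  bit 1 = 1: r = r^2 * 34 mod 43 = 34^2 * 34 = 38*34 = 2
  bit 2 = 0: r = r^2 mod 43 = 2^2 = 4
  bit 3 = 1: r = r^2 * 34 mod 43 = 4^2 * 34 = 16*34 = 28
  bit 4 = 1: r = r^2 * 34 mod 43 = 28^2 * 34 = 10*34 = 39
  -> A = 39
B = 34^2 mod 43  (bits of 2 = 10)
  bit 0 = 1: r = r^2 * 34 mod 43 = 1^2 * 34 = 1*34 = 34
  bit 1 = 0: r = r^2 mod 43 = 34^2 = 38
  -> B = 38
s = B^a = 38^27 mod 43  (bits of 27 = 11011)
  bit 0 = 1: r = r^2 * 38 mod 43 = 1^2 * 38 = 1*38 = 38
  bit 1 = 1: r = r^2 * 38 mod 43 = 38^2 * 38 = 25*38 = 4
  bit 2 = 0: r = r^2 mod 43 = 4^2 = 16
  bit 3 = 1: r = r^2 * 38 mod 43 = 16^2 * 38 = 41*38 = 10
  bit 4 = 1: r = r^2 * 38 mod 43 = 10^2 * 38 = 14*38 = 16
  -> s = B^a = 16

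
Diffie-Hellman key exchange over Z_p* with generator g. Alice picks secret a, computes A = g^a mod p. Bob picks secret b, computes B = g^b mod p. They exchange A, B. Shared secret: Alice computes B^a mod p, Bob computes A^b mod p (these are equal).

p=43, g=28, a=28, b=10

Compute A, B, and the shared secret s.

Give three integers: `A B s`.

A = 28^28 mod 43  (bits of 28 = 11100)
  bit 0 = 1: r = r^2 * 28 mod 43 = 1^2 * 28 = 1*28 = 28
  bit 1 = 1: r = r^2 * 28 mod 43 = 28^2 * 28 = 10*28 = 22
  bit 2 = 1: r = r^2 * 28 mod 43 = 22^2 * 28 = 11*28 = 7
  bit 3 = 0: r = r^2 mod 43 = 7^2 = 6
  bit 4 = 0: r = r^2 mod 43 = 6^2 = 36
  -> A = 36
B = 28^10 mod 43  (bits of 10 = 1010)
  bit 0 = 1: r = r^2 * 28 mod 43 = 1^2 * 28 = 1*28 = 28
  bit 1 = 0: r = r^2 mod 43 = 28^2 = 10
  bit 2 = 1: r = r^2 * 28 mod 43 = 10^2 * 28 = 14*28 = 5
  bit 3 = 0: r = r^2 mod 43 = 5^2 = 25
  -> B = 25
s = B^a = 25^28 mod 43  (bits of 28 = 11100)
  bit 0 = 1: r = r^2 * 25 mod 43 = 1^2 * 25 = 1*25 = 25
  bit 1 = 1: r = r^2 * 25 mod 43 = 25^2 * 25 = 23*25 = 16
  bit 2 = 1: r = r^2 * 25 mod 43 = 16^2 * 25 = 41*25 = 36
  bit 3 = 0: r = r^2 mod 43 = 36^2 = 6
  bit 4 = 0: r = r^2 mod 43 = 6^2 = 36
  -> s = B^a = 36

Answer: 36 25 36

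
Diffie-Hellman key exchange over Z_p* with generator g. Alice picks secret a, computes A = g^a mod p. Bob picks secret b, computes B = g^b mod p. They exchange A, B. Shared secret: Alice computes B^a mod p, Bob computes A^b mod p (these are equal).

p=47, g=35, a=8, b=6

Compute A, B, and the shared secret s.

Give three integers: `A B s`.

Answer: 34 27 3

Derivation:
A = 35^8 mod 47  (bits of 8 = 1000)
  bit 0 = 1: r = r^2 * 35 mod 47 = 1^2 * 35 = 1*35 = 35
  bit 1 = 0: r = r^2 mod 47 = 35^2 = 3
  bit 2 = 0: r = r^2 mod 47 = 3^2 = 9
  bit 3 = 0: r = r^2 mod 47 = 9^2 = 34
  -> A = 34
B = 35^6 mod 47  (bits of 6 = 110)
  bit 0 = 1: r = r^2 * 35 mod 47 = 1^2 * 35 = 1*35 = 35
  bit 1 = 1: r = r^2 * 35 mod 47 = 35^2 * 35 = 3*35 = 11
  bit 2 = 0: r = r^2 mod 47 = 11^2 = 27
  -> B = 27
s = B^a = 27^8 mod 47  (bits of 8 = 1000)
  bit 0 = 1: r = r^2 * 27 mod 47 = 1^2 * 27 = 1*27 = 27
  bit 1 = 0: r = r^2 mod 47 = 27^2 = 24
  bit 2 = 0: r = r^2 mod 47 = 24^2 = 12
  bit 3 = 0: r = r^2 mod 47 = 12^2 = 3
  -> s = B^a = 3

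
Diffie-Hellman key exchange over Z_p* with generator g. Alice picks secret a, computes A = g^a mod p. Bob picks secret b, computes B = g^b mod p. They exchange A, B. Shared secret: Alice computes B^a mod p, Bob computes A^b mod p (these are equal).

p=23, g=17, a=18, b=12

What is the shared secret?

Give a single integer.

A = 17^18 mod 23  (bits of 18 = 10010)
  bit 0 = 1: r = r^2 * 17 mod 23 = 1^2 * 17 = 1*17 = 17
  bit 1 = 0: r = r^2 mod 23 = 17^2 = 13
  bit 2 = 0: r = r^2 mod 23 = 13^2 = 8
  bit 3 = 1: r = r^2 * 17 mod 23 = 8^2 * 17 = 18*17 = 7
  bit 4 = 0: r = r^2 mod 23 = 7^2 = 3
  -> A = 3
B = 17^12 mod 23  (bits of 12 = 1100)
  bit 0 = 1: r = r^2 * 17 mod 23 = 1^2 * 17 = 1*17 = 17
  bit 1 = 1: r = r^2 * 17 mod 23 = 17^2 * 17 = 13*17 = 14
  bit 2 = 0: r = r^2 mod 23 = 14^2 = 12
  bit 3 = 0: r = r^2 mod 23 = 12^2 = 6
  -> B = 6
s = B^a = 6^18 mod 23  (bits of 18 = 10010)
  bit 0 = 1: r = r^2 * 6 mod 23 = 1^2 * 6 = 1*6 = 6
  bit 1 = 0: r = r^2 mod 23 = 6^2 = 13
  bit 2 = 0: r = r^2 mod 23 = 13^2 = 8
  bit 3 = 1: r = r^2 * 6 mod 23 = 8^2 * 6 = 18*6 = 16
  bit 4 = 0: r = r^2 mod 23 = 16^2 = 3
  -> s = B^a = 3

Answer: 3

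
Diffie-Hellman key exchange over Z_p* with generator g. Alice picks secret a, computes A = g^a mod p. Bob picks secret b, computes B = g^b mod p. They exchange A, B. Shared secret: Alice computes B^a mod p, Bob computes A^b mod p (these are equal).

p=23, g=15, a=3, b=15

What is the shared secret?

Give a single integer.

Answer: 15

Derivation:
A = 15^3 mod 23  (bits of 3 = 11)
  bit 0 = 1: r = r^2 * 15 mod 23 = 1^2 * 15 = 1*15 = 15
  bit 1 = 1: r = r^2 * 15 mod 23 = 15^2 * 15 = 18*15 = 17
  -> A = 17
B = 15^15 mod 23  (bits of 15 = 1111)
  bit 0 = 1: r = r^2 * 15 mod 23 = 1^2 * 15 = 1*15 = 15
  bit 1 = 1: r = r^2 * 15 mod 23 = 15^2 * 15 = 18*15 = 17
  bit 2 = 1: r = r^2 * 15 mod 23 = 17^2 * 15 = 13*15 = 11
  bit 3 = 1: r = r^2 * 15 mod 23 = 11^2 * 15 = 6*15 = 21
  -> B = 21
s = B^a = 21^3 mod 23  (bits of 3 = 11)
  bit 0 = 1: r = r^2 * 21 mod 23 = 1^2 * 21 = 1*21 = 21
  bit 1 = 1: r = r^2 * 21 mod 23 = 21^2 * 21 = 4*21 = 15
  -> s = B^a = 15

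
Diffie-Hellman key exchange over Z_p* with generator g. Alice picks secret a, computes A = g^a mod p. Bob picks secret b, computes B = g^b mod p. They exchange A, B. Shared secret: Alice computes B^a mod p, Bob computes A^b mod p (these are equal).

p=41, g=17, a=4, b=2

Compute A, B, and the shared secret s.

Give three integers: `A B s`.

Answer: 4 2 16

Derivation:
A = 17^4 mod 41  (bits of 4 = 100)
  bit 0 = 1: r = r^2 * 17 mod 41 = 1^2 * 17 = 1*17 = 17
  bit 1 = 0: r = r^2 mod 41 = 17^2 = 2
  bit 2 = 0: r = r^2 mod 41 = 2^2 = 4
  -> A = 4
B = 17^2 mod 41  (bits of 2 = 10)
  bit 0 = 1: r = r^2 * 17 mod 41 = 1^2 * 17 = 1*17 = 17
  bit 1 = 0: r = r^2 mod 41 = 17^2 = 2
  -> B = 2
s = B^a = 2^4 mod 41  (bits of 4 = 100)
  bit 0 = 1: r = r^2 * 2 mod 41 = 1^2 * 2 = 1*2 = 2
  bit 1 = 0: r = r^2 mod 41 = 2^2 = 4
  bit 2 = 0: r = r^2 mod 41 = 4^2 = 16
  -> s = B^a = 16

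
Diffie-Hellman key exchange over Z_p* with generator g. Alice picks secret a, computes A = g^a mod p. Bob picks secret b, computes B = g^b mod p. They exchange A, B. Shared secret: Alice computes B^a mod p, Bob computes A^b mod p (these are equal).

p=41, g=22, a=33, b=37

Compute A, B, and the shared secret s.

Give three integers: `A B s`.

Answer: 15 17 19

Derivation:
A = 22^33 mod 41  (bits of 33 = 100001)
  bit 0 = 1: r = r^2 * 22 mod 41 = 1^2 * 22 = 1*22 = 22
  bit 1 = 0: r = r^2 mod 41 = 22^2 = 33
  bit 2 = 0: r = r^2 mod 41 = 33^2 = 23
  bit 3 = 0: r = r^2 mod 41 = 23^2 = 37
  bit 4 = 0: r = r^2 mod 41 = 37^2 = 16
  bit 5 = 1: r = r^2 * 22 mod 41 = 16^2 * 22 = 10*22 = 15
  -> A = 15
B = 22^37 mod 41  (bits of 37 = 100101)
  bit 0 = 1: r = r^2 * 22 mod 41 = 1^2 * 22 = 1*22 = 22
  bit 1 = 0: r = r^2 mod 41 = 22^2 = 33
  bit 2 = 0: r = r^2 mod 41 = 33^2 = 23
  bit 3 = 1: r = r^2 * 22 mod 41 = 23^2 * 22 = 37*22 = 35
  bit 4 = 0: r = r^2 mod 41 = 35^2 = 36
  bit 5 = 1: r = r^2 * 22 mod 41 = 36^2 * 22 = 25*22 = 17
  -> B = 17
s = B^a = 17^33 mod 41  (bits of 33 = 100001)
  bit 0 = 1: r = r^2 * 17 mod 41 = 1^2 * 17 = 1*17 = 17
  bit 1 = 0: r = r^2 mod 41 = 17^2 = 2
  bit 2 = 0: r = r^2 mod 41 = 2^2 = 4
  bit 3 = 0: r = r^2 mod 41 = 4^2 = 16
  bit 4 = 0: r = r^2 mod 41 = 16^2 = 10
  bit 5 = 1: r = r^2 * 17 mod 41 = 10^2 * 17 = 18*17 = 19
  -> s = B^a = 19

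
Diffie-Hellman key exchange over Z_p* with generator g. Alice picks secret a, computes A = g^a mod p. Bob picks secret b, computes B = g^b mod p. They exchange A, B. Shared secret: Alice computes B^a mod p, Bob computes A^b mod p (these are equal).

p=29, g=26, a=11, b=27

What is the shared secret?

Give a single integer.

A = 26^11 mod 29  (bits of 11 = 1011)
  bit 0 = 1: r = r^2 * 26 mod 29 = 1^2 * 26 = 1*26 = 26
  bit 1 = 0: r = r^2 mod 29 = 26^2 = 9
  bit 2 = 1: r = r^2 * 26 mod 29 = 9^2 * 26 = 23*26 = 18
  bit 3 = 1: r = r^2 * 26 mod 29 = 18^2 * 26 = 5*26 = 14
  -> A = 14
B = 26^27 mod 29  (bits of 27 = 11011)
  bit 0 = 1: r = r^2 * 26 mod 29 = 1^2 * 26 = 1*26 = 26
  bit 1 = 1: r = r^2 * 26 mod 29 = 26^2 * 26 = 9*26 = 2
  bit 2 = 0: r = r^2 mod 29 = 2^2 = 4
  bit 3 = 1: r = r^2 * 26 mod 29 = 4^2 * 26 = 16*26 = 10
  bit 4 = 1: r = r^2 * 26 mod 29 = 10^2 * 26 = 13*26 = 19
  -> B = 19
s = B^a = 19^11 mod 29  (bits of 11 = 1011)
  bit 0 = 1: r = r^2 * 19 mod 29 = 1^2 * 19 = 1*19 = 19
  bit 1 = 0: r = r^2 mod 29 = 19^2 = 13
  bit 2 = 1: r = r^2 * 19 mod 29 = 13^2 * 19 = 24*19 = 21
  bit 3 = 1: r = r^2 * 19 mod 29 = 21^2 * 19 = 6*19 = 27
  -> s = B^a = 27

Answer: 27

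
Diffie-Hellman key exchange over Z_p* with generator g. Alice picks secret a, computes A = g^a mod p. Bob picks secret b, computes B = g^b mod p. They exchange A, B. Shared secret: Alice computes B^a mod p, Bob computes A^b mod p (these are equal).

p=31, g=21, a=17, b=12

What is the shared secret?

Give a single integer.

Answer: 16

Derivation:
A = 21^17 mod 31  (bits of 17 = 10001)
  bit 0 = 1: r = r^2 * 21 mod 31 = 1^2 * 21 = 1*21 = 21
  bit 1 = 0: r = r^2 mod 31 = 21^2 = 7
  bit 2 = 0: r = r^2 mod 31 = 7^2 = 18
  bit 3 = 0: r = r^2 mod 31 = 18^2 = 14
  bit 4 = 1: r = r^2 * 21 mod 31 = 14^2 * 21 = 10*21 = 24
  -> A = 24
B = 21^12 mod 31  (bits of 12 = 1100)
  bit 0 = 1: r = r^2 * 21 mod 31 = 1^2 * 21 = 1*21 = 21
  bit 1 = 1: r = r^2 * 21 mod 31 = 21^2 * 21 = 7*21 = 23
  bit 2 = 0: r = r^2 mod 31 = 23^2 = 2
  bit 3 = 0: r = r^2 mod 31 = 2^2 = 4
  -> B = 4
s = B^a = 4^17 mod 31  (bits of 17 = 10001)
  bit 0 = 1: r = r^2 * 4 mod 31 = 1^2 * 4 = 1*4 = 4
  bit 1 = 0: r = r^2 mod 31 = 4^2 = 16
  bit 2 = 0: r = r^2 mod 31 = 16^2 = 8
  bit 3 = 0: r = r^2 mod 31 = 8^2 = 2
  bit 4 = 1: r = r^2 * 4 mod 31 = 2^2 * 4 = 4*4 = 16
  -> s = B^a = 16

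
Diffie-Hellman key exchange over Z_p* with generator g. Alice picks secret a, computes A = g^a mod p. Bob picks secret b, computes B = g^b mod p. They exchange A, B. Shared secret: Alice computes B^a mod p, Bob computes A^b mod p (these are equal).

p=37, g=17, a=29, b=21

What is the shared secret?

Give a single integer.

A = 17^29 mod 37  (bits of 29 = 11101)
  bit 0 = 1: r = r^2 * 17 mod 37 = 1^2 * 17 = 1*17 = 17
  bit 1 = 1: r = r^2 * 17 mod 37 = 17^2 * 17 = 30*17 = 29
  bit 2 = 1: r = r^2 * 17 mod 37 = 29^2 * 17 = 27*17 = 15
  bit 3 = 0: r = r^2 mod 37 = 15^2 = 3
  bit 4 = 1: r = r^2 * 17 mod 37 = 3^2 * 17 = 9*17 = 5
  -> A = 5
B = 17^21 mod 37  (bits of 21 = 10101)
  bit 0 = 1: r = r^2 * 17 mod 37 = 1^2 * 17 = 1*17 = 17
  bit 1 = 0: r = r^2 mod 37 = 17^2 = 30
  bit 2 = 1: r = r^2 * 17 mod 37 = 30^2 * 17 = 12*17 = 19
  bit 3 = 0: r = r^2 mod 37 = 19^2 = 28
  bit 4 = 1: r = r^2 * 17 mod 37 = 28^2 * 17 = 7*17 = 8
  -> B = 8
s = B^a = 8^29 mod 37  (bits of 29 = 11101)
  bit 0 = 1: r = r^2 * 8 mod 37 = 1^2 * 8 = 1*8 = 8
  bit 1 = 1: r = r^2 * 8 mod 37 = 8^2 * 8 = 27*8 = 31
  bit 2 = 1: r = r^2 * 8 mod 37 = 31^2 * 8 = 36*8 = 29
  bit 3 = 0: r = r^2 mod 37 = 29^2 = 27
  bit 4 = 1: r = r^2 * 8 mod 37 = 27^2 * 8 = 26*8 = 23
  -> s = B^a = 23

Answer: 23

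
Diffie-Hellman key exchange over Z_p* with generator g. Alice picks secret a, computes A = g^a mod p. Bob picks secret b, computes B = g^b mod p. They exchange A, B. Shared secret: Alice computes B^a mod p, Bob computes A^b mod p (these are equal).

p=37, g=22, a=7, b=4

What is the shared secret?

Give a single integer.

A = 22^7 mod 37  (bits of 7 = 111)
  bit 0 = 1: r = r^2 * 22 mod 37 = 1^2 * 22 = 1*22 = 22
  bit 1 = 1: r = r^2 * 22 mod 37 = 22^2 * 22 = 3*22 = 29
  bit 2 = 1: r = r^2 * 22 mod 37 = 29^2 * 22 = 27*22 = 2
  -> A = 2
B = 22^4 mod 37  (bits of 4 = 100)
  bit 0 = 1: r = r^2 * 22 mod 37 = 1^2 * 22 = 1*22 = 22
  bit 1 = 0: r = r^2 mod 37 = 22^2 = 3
  bit 2 = 0: r = r^2 mod 37 = 3^2 = 9
  -> B = 9
s = B^a = 9^7 mod 37  (bits of 7 = 111)
  bit 0 = 1: r = r^2 * 9 mod 37 = 1^2 * 9 = 1*9 = 9
  bit 1 = 1: r = r^2 * 9 mod 37 = 9^2 * 9 = 7*9 = 26
  bit 2 = 1: r = r^2 * 9 mod 37 = 26^2 * 9 = 10*9 = 16
  -> s = B^a = 16

Answer: 16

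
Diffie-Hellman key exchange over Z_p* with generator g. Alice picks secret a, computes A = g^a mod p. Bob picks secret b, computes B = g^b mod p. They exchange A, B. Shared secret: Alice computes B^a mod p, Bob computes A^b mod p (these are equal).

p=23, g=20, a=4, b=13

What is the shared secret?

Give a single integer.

Answer: 6

Derivation:
A = 20^4 mod 23  (bits of 4 = 100)
  bit 0 = 1: r = r^2 * 20 mod 23 = 1^2 * 20 = 1*20 = 20
  bit 1 = 0: r = r^2 mod 23 = 20^2 = 9
  bit 2 = 0: r = r^2 mod 23 = 9^2 = 12
  -> A = 12
B = 20^13 mod 23  (bits of 13 = 1101)
  bit 0 = 1: r = r^2 * 20 mod 23 = 1^2 * 20 = 1*20 = 20
  bit 1 = 1: r = r^2 * 20 mod 23 = 20^2 * 20 = 9*20 = 19
  bit 2 = 0: r = r^2 mod 23 = 19^2 = 16
  bit 3 = 1: r = r^2 * 20 mod 23 = 16^2 * 20 = 3*20 = 14
  -> B = 14
s = B^a = 14^4 mod 23  (bits of 4 = 100)
  bit 0 = 1: r = r^2 * 14 mod 23 = 1^2 * 14 = 1*14 = 14
  bit 1 = 0: r = r^2 mod 23 = 14^2 = 12
  bit 2 = 0: r = r^2 mod 23 = 12^2 = 6
  -> s = B^a = 6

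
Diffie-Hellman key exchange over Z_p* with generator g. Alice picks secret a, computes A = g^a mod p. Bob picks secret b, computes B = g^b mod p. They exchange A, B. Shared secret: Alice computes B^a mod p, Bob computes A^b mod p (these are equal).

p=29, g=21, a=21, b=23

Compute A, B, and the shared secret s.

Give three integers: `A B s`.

A = 21^21 mod 29  (bits of 21 = 10101)
  bit 0 = 1: r = r^2 * 21 mod 29 = 1^2 * 21 = 1*21 = 21
  bit 1 = 0: r = r^2 mod 29 = 21^2 = 6
  bit 2 = 1: r = r^2 * 21 mod 29 = 6^2 * 21 = 7*21 = 2
  bit 3 = 0: r = r^2 mod 29 = 2^2 = 4
  bit 4 = 1: r = r^2 * 21 mod 29 = 4^2 * 21 = 16*21 = 17
  -> A = 17
B = 21^23 mod 29  (bits of 23 = 10111)
  bit 0 = 1: r = r^2 * 21 mod 29 = 1^2 * 21 = 1*21 = 21
  bit 1 = 0: r = r^2 mod 29 = 21^2 = 6
  bit 2 = 1: r = r^2 * 21 mod 29 = 6^2 * 21 = 7*21 = 2
  bit 3 = 1: r = r^2 * 21 mod 29 = 2^2 * 21 = 4*21 = 26
  bit 4 = 1: r = r^2 * 21 mod 29 = 26^2 * 21 = 9*21 = 15
  -> B = 15
s = B^a = 15^21 mod 29  (bits of 21 = 10101)
  bit 0 = 1: r = r^2 * 15 mod 29 = 1^2 * 15 = 1*15 = 15
  bit 1 = 0: r = r^2 mod 29 = 15^2 = 22
  bit 2 = 1: r = r^2 * 15 mod 29 = 22^2 * 15 = 20*15 = 10
  bit 3 = 0: r = r^2 mod 29 = 10^2 = 13
  bit 4 = 1: r = r^2 * 15 mod 29 = 13^2 * 15 = 24*15 = 12
  -> s = B^a = 12

Answer: 17 15 12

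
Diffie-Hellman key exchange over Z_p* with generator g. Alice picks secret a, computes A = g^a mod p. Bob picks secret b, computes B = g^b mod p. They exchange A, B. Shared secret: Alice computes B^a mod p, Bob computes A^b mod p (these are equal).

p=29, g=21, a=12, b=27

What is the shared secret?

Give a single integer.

Answer: 23

Derivation:
A = 21^12 mod 29  (bits of 12 = 1100)
  bit 0 = 1: r = r^2 * 21 mod 29 = 1^2 * 21 = 1*21 = 21
  bit 1 = 1: r = r^2 * 21 mod 29 = 21^2 * 21 = 6*21 = 10
  bit 2 = 0: r = r^2 mod 29 = 10^2 = 13
  bit 3 = 0: r = r^2 mod 29 = 13^2 = 24
  -> A = 24
B = 21^27 mod 29  (bits of 27 = 11011)
  bit 0 = 1: r = r^2 * 21 mod 29 = 1^2 * 21 = 1*21 = 21
  bit 1 = 1: r = r^2 * 21 mod 29 = 21^2 * 21 = 6*21 = 10
  bit 2 = 0: r = r^2 mod 29 = 10^2 = 13
  bit 3 = 1: r = r^2 * 21 mod 29 = 13^2 * 21 = 24*21 = 11
  bit 4 = 1: r = r^2 * 21 mod 29 = 11^2 * 21 = 5*21 = 18
  -> B = 18
s = B^a = 18^12 mod 29  (bits of 12 = 1100)
  bit 0 = 1: r = r^2 * 18 mod 29 = 1^2 * 18 = 1*18 = 18
  bit 1 = 1: r = r^2 * 18 mod 29 = 18^2 * 18 = 5*18 = 3
  bit 2 = 0: r = r^2 mod 29 = 3^2 = 9
  bit 3 = 0: r = r^2 mod 29 = 9^2 = 23
  -> s = B^a = 23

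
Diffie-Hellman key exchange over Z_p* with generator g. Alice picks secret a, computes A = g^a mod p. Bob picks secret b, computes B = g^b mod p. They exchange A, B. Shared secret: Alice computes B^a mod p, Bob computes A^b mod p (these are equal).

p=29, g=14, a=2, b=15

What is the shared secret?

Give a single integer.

Answer: 22

Derivation:
A = 14^2 mod 29  (bits of 2 = 10)
  bit 0 = 1: r = r^2 * 14 mod 29 = 1^2 * 14 = 1*14 = 14
  bit 1 = 0: r = r^2 mod 29 = 14^2 = 22
  -> A = 22
B = 14^15 mod 29  (bits of 15 = 1111)
  bit 0 = 1: r = r^2 * 14 mod 29 = 1^2 * 14 = 1*14 = 14
  bit 1 = 1: r = r^2 * 14 mod 29 = 14^2 * 14 = 22*14 = 18
  bit 2 = 1: r = r^2 * 14 mod 29 = 18^2 * 14 = 5*14 = 12
  bit 3 = 1: r = r^2 * 14 mod 29 = 12^2 * 14 = 28*14 = 15
  -> B = 15
s = B^a = 15^2 mod 29  (bits of 2 = 10)
  bit 0 = 1: r = r^2 * 15 mod 29 = 1^2 * 15 = 1*15 = 15
  bit 1 = 0: r = r^2 mod 29 = 15^2 = 22
  -> s = B^a = 22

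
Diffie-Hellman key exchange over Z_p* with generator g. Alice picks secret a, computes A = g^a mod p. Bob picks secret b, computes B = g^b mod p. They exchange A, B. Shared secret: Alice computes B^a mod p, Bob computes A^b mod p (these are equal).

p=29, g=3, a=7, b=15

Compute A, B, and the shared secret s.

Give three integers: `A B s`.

A = 3^7 mod 29  (bits of 7 = 111)
  bit 0 = 1: r = r^2 * 3 mod 29 = 1^2 * 3 = 1*3 = 3
  bit 1 = 1: r = r^2 * 3 mod 29 = 3^2 * 3 = 9*3 = 27
  bit 2 = 1: r = r^2 * 3 mod 29 = 27^2 * 3 = 4*3 = 12
  -> A = 12
B = 3^15 mod 29  (bits of 15 = 1111)
  bit 0 = 1: r = r^2 * 3 mod 29 = 1^2 * 3 = 1*3 = 3
  bit 1 = 1: r = r^2 * 3 mod 29 = 3^2 * 3 = 9*3 = 27
  bit 2 = 1: r = r^2 * 3 mod 29 = 27^2 * 3 = 4*3 = 12
  bit 3 = 1: r = r^2 * 3 mod 29 = 12^2 * 3 = 28*3 = 26
  -> B = 26
s = B^a = 26^7 mod 29  (bits of 7 = 111)
  bit 0 = 1: r = r^2 * 26 mod 29 = 1^2 * 26 = 1*26 = 26
  bit 1 = 1: r = r^2 * 26 mod 29 = 26^2 * 26 = 9*26 = 2
  bit 2 = 1: r = r^2 * 26 mod 29 = 2^2 * 26 = 4*26 = 17
  -> s = B^a = 17

Answer: 12 26 17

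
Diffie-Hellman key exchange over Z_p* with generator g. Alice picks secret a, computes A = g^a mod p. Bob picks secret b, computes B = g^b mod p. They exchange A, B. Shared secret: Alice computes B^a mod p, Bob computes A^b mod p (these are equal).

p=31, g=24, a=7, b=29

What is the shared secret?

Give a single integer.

A = 24^7 mod 31  (bits of 7 = 111)
  bit 0 = 1: r = r^2 * 24 mod 31 = 1^2 * 24 = 1*24 = 24
  bit 1 = 1: r = r^2 * 24 mod 31 = 24^2 * 24 = 18*24 = 29
  bit 2 = 1: r = r^2 * 24 mod 31 = 29^2 * 24 = 4*24 = 3
  -> A = 3
B = 24^29 mod 31  (bits of 29 = 11101)
  bit 0 = 1: r = r^2 * 24 mod 31 = 1^2 * 24 = 1*24 = 24
  bit 1 = 1: r = r^2 * 24 mod 31 = 24^2 * 24 = 18*24 = 29
  bit 2 = 1: r = r^2 * 24 mod 31 = 29^2 * 24 = 4*24 = 3
  bit 3 = 0: r = r^2 mod 31 = 3^2 = 9
  bit 4 = 1: r = r^2 * 24 mod 31 = 9^2 * 24 = 19*24 = 22
  -> B = 22
s = B^a = 22^7 mod 31  (bits of 7 = 111)
  bit 0 = 1: r = r^2 * 22 mod 31 = 1^2 * 22 = 1*22 = 22
  bit 1 = 1: r = r^2 * 22 mod 31 = 22^2 * 22 = 19*22 = 15
  bit 2 = 1: r = r^2 * 22 mod 31 = 15^2 * 22 = 8*22 = 21
  -> s = B^a = 21

Answer: 21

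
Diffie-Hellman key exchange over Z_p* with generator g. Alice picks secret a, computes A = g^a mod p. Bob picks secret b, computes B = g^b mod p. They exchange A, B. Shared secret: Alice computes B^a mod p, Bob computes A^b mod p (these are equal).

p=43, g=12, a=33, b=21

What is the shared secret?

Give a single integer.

Answer: 42

Derivation:
A = 12^33 mod 43  (bits of 33 = 100001)
  bit 0 = 1: r = r^2 * 12 mod 43 = 1^2 * 12 = 1*12 = 12
  bit 1 = 0: r = r^2 mod 43 = 12^2 = 15
  bit 2 = 0: r = r^2 mod 43 = 15^2 = 10
  bit 3 = 0: r = r^2 mod 43 = 10^2 = 14
  bit 4 = 0: r = r^2 mod 43 = 14^2 = 24
  bit 5 = 1: r = r^2 * 12 mod 43 = 24^2 * 12 = 17*12 = 32
  -> A = 32
B = 12^21 mod 43  (bits of 21 = 10101)
  bit 0 = 1: r = r^2 * 12 mod 43 = 1^2 * 12 = 1*12 = 12
  bit 1 = 0: r = r^2 mod 43 = 12^2 = 15
  bit 2 = 1: r = r^2 * 12 mod 43 = 15^2 * 12 = 10*12 = 34
  bit 3 = 0: r = r^2 mod 43 = 34^2 = 38
  bit 4 = 1: r = r^2 * 12 mod 43 = 38^2 * 12 = 25*12 = 42
  -> B = 42
s = B^a = 42^33 mod 43  (bits of 33 = 100001)
  bit 0 = 1: r = r^2 * 42 mod 43 = 1^2 * 42 = 1*42 = 42
  bit 1 = 0: r = r^2 mod 43 = 42^2 = 1
  bit 2 = 0: r = r^2 mod 43 = 1^2 = 1
  bit 3 = 0: r = r^2 mod 43 = 1^2 = 1
  bit 4 = 0: r = r^2 mod 43 = 1^2 = 1
  bit 5 = 1: r = r^2 * 42 mod 43 = 1^2 * 42 = 1*42 = 42
  -> s = B^a = 42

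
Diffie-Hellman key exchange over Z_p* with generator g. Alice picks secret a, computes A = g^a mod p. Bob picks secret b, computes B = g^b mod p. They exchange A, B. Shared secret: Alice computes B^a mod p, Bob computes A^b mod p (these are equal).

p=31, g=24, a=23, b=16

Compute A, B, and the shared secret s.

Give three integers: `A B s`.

Answer: 21 7 10

Derivation:
A = 24^23 mod 31  (bits of 23 = 10111)
  bit 0 = 1: r = r^2 * 24 mod 31 = 1^2 * 24 = 1*24 = 24
  bit 1 = 0: r = r^2 mod 31 = 24^2 = 18
  bit 2 = 1: r = r^2 * 24 mod 31 = 18^2 * 24 = 14*24 = 26
  bit 3 = 1: r = r^2 * 24 mod 31 = 26^2 * 24 = 25*24 = 11
  bit 4 = 1: r = r^2 * 24 mod 31 = 11^2 * 24 = 28*24 = 21
  -> A = 21
B = 24^16 mod 31  (bits of 16 = 10000)
  bit 0 = 1: r = r^2 * 24 mod 31 = 1^2 * 24 = 1*24 = 24
  bit 1 = 0: r = r^2 mod 31 = 24^2 = 18
  bit 2 = 0: r = r^2 mod 31 = 18^2 = 14
  bit 3 = 0: r = r^2 mod 31 = 14^2 = 10
  bit 4 = 0: r = r^2 mod 31 = 10^2 = 7
  -> B = 7
s = B^a = 7^23 mod 31  (bits of 23 = 10111)
  bit 0 = 1: r = r^2 * 7 mod 31 = 1^2 * 7 = 1*7 = 7
  bit 1 = 0: r = r^2 mod 31 = 7^2 = 18
  bit 2 = 1: r = r^2 * 7 mod 31 = 18^2 * 7 = 14*7 = 5
  bit 3 = 1: r = r^2 * 7 mod 31 = 5^2 * 7 = 25*7 = 20
  bit 4 = 1: r = r^2 * 7 mod 31 = 20^2 * 7 = 28*7 = 10
  -> s = B^a = 10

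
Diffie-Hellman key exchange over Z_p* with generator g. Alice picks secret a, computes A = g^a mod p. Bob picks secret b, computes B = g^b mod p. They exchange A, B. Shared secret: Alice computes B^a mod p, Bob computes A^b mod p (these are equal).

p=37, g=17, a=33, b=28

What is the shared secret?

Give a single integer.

A = 17^33 mod 37  (bits of 33 = 100001)
  bit 0 = 1: r = r^2 * 17 mod 37 = 1^2 * 17 = 1*17 = 17
  bit 1 = 0: r = r^2 mod 37 = 17^2 = 30
  bit 2 = 0: r = r^2 mod 37 = 30^2 = 12
  bit 3 = 0: r = r^2 mod 37 = 12^2 = 33
  bit 4 = 0: r = r^2 mod 37 = 33^2 = 16
  bit 5 = 1: r = r^2 * 17 mod 37 = 16^2 * 17 = 34*17 = 23
  -> A = 23
B = 17^28 mod 37  (bits of 28 = 11100)
  bit 0 = 1: r = r^2 * 17 mod 37 = 1^2 * 17 = 1*17 = 17
  bit 1 = 1: r = r^2 * 17 mod 37 = 17^2 * 17 = 30*17 = 29
  bit 2 = 1: r = r^2 * 17 mod 37 = 29^2 * 17 = 27*17 = 15
  bit 3 = 0: r = r^2 mod 37 = 15^2 = 3
  bit 4 = 0: r = r^2 mod 37 = 3^2 = 9
  -> B = 9
s = B^a = 9^33 mod 37  (bits of 33 = 100001)
  bit 0 = 1: r = r^2 * 9 mod 37 = 1^2 * 9 = 1*9 = 9
  bit 1 = 0: r = r^2 mod 37 = 9^2 = 7
  bit 2 = 0: r = r^2 mod 37 = 7^2 = 12
  bit 3 = 0: r = r^2 mod 37 = 12^2 = 33
  bit 4 = 0: r = r^2 mod 37 = 33^2 = 16
  bit 5 = 1: r = r^2 * 9 mod 37 = 16^2 * 9 = 34*9 = 10
  -> s = B^a = 10

Answer: 10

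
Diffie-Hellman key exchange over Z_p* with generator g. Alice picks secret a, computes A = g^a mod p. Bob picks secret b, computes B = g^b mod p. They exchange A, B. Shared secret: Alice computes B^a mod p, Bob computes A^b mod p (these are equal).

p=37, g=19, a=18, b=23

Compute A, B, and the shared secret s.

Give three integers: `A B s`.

A = 19^18 mod 37  (bits of 18 = 10010)
  bit 0 = 1: r = r^2 * 19 mod 37 = 1^2 * 19 = 1*19 = 19
  bit 1 = 0: r = r^2 mod 37 = 19^2 = 28
  bit 2 = 0: r = r^2 mod 37 = 28^2 = 7
  bit 3 = 1: r = r^2 * 19 mod 37 = 7^2 * 19 = 12*19 = 6
  bit 4 = 0: r = r^2 mod 37 = 6^2 = 36
  -> A = 36
B = 19^23 mod 37  (bits of 23 = 10111)
  bit 0 = 1: r = r^2 * 19 mod 37 = 1^2 * 19 = 1*19 = 19
  bit 1 = 0: r = r^2 mod 37 = 19^2 = 28
  bit 2 = 1: r = r^2 * 19 mod 37 = 28^2 * 19 = 7*19 = 22
  bit 3 = 1: r = r^2 * 19 mod 37 = 22^2 * 19 = 3*19 = 20
  bit 4 = 1: r = r^2 * 19 mod 37 = 20^2 * 19 = 30*19 = 15
  -> B = 15
s = B^a = 15^18 mod 37  (bits of 18 = 10010)
  bit 0 = 1: r = r^2 * 15 mod 37 = 1^2 * 15 = 1*15 = 15
  bit 1 = 0: r = r^2 mod 37 = 15^2 = 3
  bit 2 = 0: r = r^2 mod 37 = 3^2 = 9
  bit 3 = 1: r = r^2 * 15 mod 37 = 9^2 * 15 = 7*15 = 31
  bit 4 = 0: r = r^2 mod 37 = 31^2 = 36
  -> s = B^a = 36

Answer: 36 15 36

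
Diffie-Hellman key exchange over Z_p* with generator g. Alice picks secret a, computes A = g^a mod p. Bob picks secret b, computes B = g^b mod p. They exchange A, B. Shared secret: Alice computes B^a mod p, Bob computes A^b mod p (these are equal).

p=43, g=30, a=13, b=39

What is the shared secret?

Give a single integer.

A = 30^13 mod 43  (bits of 13 = 1101)
  bit 0 = 1: r = r^2 * 30 mod 43 = 1^2 * 30 = 1*30 = 30
  bit 1 = 1: r = r^2 * 30 mod 43 = 30^2 * 30 = 40*30 = 39
  bit 2 = 0: r = r^2 mod 43 = 39^2 = 16
  bit 3 = 1: r = r^2 * 30 mod 43 = 16^2 * 30 = 41*30 = 26
  -> A = 26
B = 30^39 mod 43  (bits of 39 = 100111)
  bit 0 = 1: r = r^2 * 30 mod 43 = 1^2 * 30 = 1*30 = 30
  bit 1 = 0: r = r^2 mod 43 = 30^2 = 40
  bit 2 = 0: r = r^2 mod 43 = 40^2 = 9
  bit 3 = 1: r = r^2 * 30 mod 43 = 9^2 * 30 = 38*30 = 22
  bit 4 = 1: r = r^2 * 30 mod 43 = 22^2 * 30 = 11*30 = 29
  bit 5 = 1: r = r^2 * 30 mod 43 = 29^2 * 30 = 24*30 = 32
  -> B = 32
s = B^a = 32^13 mod 43  (bits of 13 = 1101)
  bit 0 = 1: r = r^2 * 32 mod 43 = 1^2 * 32 = 1*32 = 32
  bit 1 = 1: r = r^2 * 32 mod 43 = 32^2 * 32 = 35*32 = 2
  bit 2 = 0: r = r^2 mod 43 = 2^2 = 4
  bit 3 = 1: r = r^2 * 32 mod 43 = 4^2 * 32 = 16*32 = 39
  -> s = B^a = 39

Answer: 39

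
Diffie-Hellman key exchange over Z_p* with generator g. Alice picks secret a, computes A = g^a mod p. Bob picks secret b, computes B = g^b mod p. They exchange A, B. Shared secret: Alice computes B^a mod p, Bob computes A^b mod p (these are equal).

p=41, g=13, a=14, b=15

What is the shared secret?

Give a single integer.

A = 13^14 mod 41  (bits of 14 = 1110)
  bit 0 = 1: r = r^2 * 13 mod 41 = 1^2 * 13 = 1*13 = 13
  bit 1 = 1: r = r^2 * 13 mod 41 = 13^2 * 13 = 5*13 = 24
  bit 2 = 1: r = r^2 * 13 mod 41 = 24^2 * 13 = 2*13 = 26
  bit 3 = 0: r = r^2 mod 41 = 26^2 = 20
  -> A = 20
B = 13^15 mod 41  (bits of 15 = 1111)
  bit 0 = 1: r = r^2 * 13 mod 41 = 1^2 * 13 = 1*13 = 13
  bit 1 = 1: r = r^2 * 13 mod 41 = 13^2 * 13 = 5*13 = 24
  bit 2 = 1: r = r^2 * 13 mod 41 = 24^2 * 13 = 2*13 = 26
  bit 3 = 1: r = r^2 * 13 mod 41 = 26^2 * 13 = 20*13 = 14
  -> B = 14
s = B^a = 14^14 mod 41  (bits of 14 = 1110)
  bit 0 = 1: r = r^2 * 14 mod 41 = 1^2 * 14 = 1*14 = 14
  bit 1 = 1: r = r^2 * 14 mod 41 = 14^2 * 14 = 32*14 = 38
  bit 2 = 1: r = r^2 * 14 mod 41 = 38^2 * 14 = 9*14 = 3
  bit 3 = 0: r = r^2 mod 41 = 3^2 = 9
  -> s = B^a = 9

Answer: 9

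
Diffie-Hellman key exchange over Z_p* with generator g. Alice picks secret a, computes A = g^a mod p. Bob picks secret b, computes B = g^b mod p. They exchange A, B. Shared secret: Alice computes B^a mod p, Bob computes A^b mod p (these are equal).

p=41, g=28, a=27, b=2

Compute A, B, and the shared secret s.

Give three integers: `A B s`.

Answer: 26 5 20

Derivation:
A = 28^27 mod 41  (bits of 27 = 11011)
  bit 0 = 1: r = r^2 * 28 mod 41 = 1^2 * 28 = 1*28 = 28
  bit 1 = 1: r = r^2 * 28 mod 41 = 28^2 * 28 = 5*28 = 17
  bit 2 = 0: r = r^2 mod 41 = 17^2 = 2
  bit 3 = 1: r = r^2 * 28 mod 41 = 2^2 * 28 = 4*28 = 30
  bit 4 = 1: r = r^2 * 28 mod 41 = 30^2 * 28 = 39*28 = 26
  -> A = 26
B = 28^2 mod 41  (bits of 2 = 10)
  bit 0 = 1: r = r^2 * 28 mod 41 = 1^2 * 28 = 1*28 = 28
  bit 1 = 0: r = r^2 mod 41 = 28^2 = 5
  -> B = 5
s = B^a = 5^27 mod 41  (bits of 27 = 11011)
  bit 0 = 1: r = r^2 * 5 mod 41 = 1^2 * 5 = 1*5 = 5
  bit 1 = 1: r = r^2 * 5 mod 41 = 5^2 * 5 = 25*5 = 2
  bit 2 = 0: r = r^2 mod 41 = 2^2 = 4
  bit 3 = 1: r = r^2 * 5 mod 41 = 4^2 * 5 = 16*5 = 39
  bit 4 = 1: r = r^2 * 5 mod 41 = 39^2 * 5 = 4*5 = 20
  -> s = B^a = 20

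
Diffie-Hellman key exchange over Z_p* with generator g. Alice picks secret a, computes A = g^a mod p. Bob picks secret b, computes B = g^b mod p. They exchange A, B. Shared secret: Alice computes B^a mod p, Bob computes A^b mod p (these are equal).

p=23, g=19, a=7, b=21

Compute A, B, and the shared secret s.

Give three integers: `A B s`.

Answer: 15 17 20

Derivation:
A = 19^7 mod 23  (bits of 7 = 111)
  bit 0 = 1: r = r^2 * 19 mod 23 = 1^2 * 19 = 1*19 = 19
  bit 1 = 1: r = r^2 * 19 mod 23 = 19^2 * 19 = 16*19 = 5
  bit 2 = 1: r = r^2 * 19 mod 23 = 5^2 * 19 = 2*19 = 15
  -> A = 15
B = 19^21 mod 23  (bits of 21 = 10101)
  bit 0 = 1: r = r^2 * 19 mod 23 = 1^2 * 19 = 1*19 = 19
  bit 1 = 0: r = r^2 mod 23 = 19^2 = 16
  bit 2 = 1: r = r^2 * 19 mod 23 = 16^2 * 19 = 3*19 = 11
  bit 3 = 0: r = r^2 mod 23 = 11^2 = 6
  bit 4 = 1: r = r^2 * 19 mod 23 = 6^2 * 19 = 13*19 = 17
  -> B = 17
s = B^a = 17^7 mod 23  (bits of 7 = 111)
  bit 0 = 1: r = r^2 * 17 mod 23 = 1^2 * 17 = 1*17 = 17
  bit 1 = 1: r = r^2 * 17 mod 23 = 17^2 * 17 = 13*17 = 14
  bit 2 = 1: r = r^2 * 17 mod 23 = 14^2 * 17 = 12*17 = 20
  -> s = B^a = 20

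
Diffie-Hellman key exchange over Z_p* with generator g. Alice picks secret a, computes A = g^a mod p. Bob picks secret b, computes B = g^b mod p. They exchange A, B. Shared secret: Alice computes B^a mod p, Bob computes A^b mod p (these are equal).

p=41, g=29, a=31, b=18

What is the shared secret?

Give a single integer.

A = 29^31 mod 41  (bits of 31 = 11111)
  bit 0 = 1: r = r^2 * 29 mod 41 = 1^2 * 29 = 1*29 = 29
  bit 1 = 1: r = r^2 * 29 mod 41 = 29^2 * 29 = 21*29 = 35
  bit 2 = 1: r = r^2 * 29 mod 41 = 35^2 * 29 = 36*29 = 19
  bit 3 = 1: r = r^2 * 29 mod 41 = 19^2 * 29 = 33*29 = 14
  bit 4 = 1: r = r^2 * 29 mod 41 = 14^2 * 29 = 32*29 = 26
  -> A = 26
B = 29^18 mod 41  (bits of 18 = 10010)
  bit 0 = 1: r = r^2 * 29 mod 41 = 1^2 * 29 = 1*29 = 29
  bit 1 = 0: r = r^2 mod 41 = 29^2 = 21
  bit 2 = 0: r = r^2 mod 41 = 21^2 = 31
  bit 3 = 1: r = r^2 * 29 mod 41 = 31^2 * 29 = 18*29 = 30
  bit 4 = 0: r = r^2 mod 41 = 30^2 = 39
  -> B = 39
s = B^a = 39^31 mod 41  (bits of 31 = 11111)
  bit 0 = 1: r = r^2 * 39 mod 41 = 1^2 * 39 = 1*39 = 39
  bit 1 = 1: r = r^2 * 39 mod 41 = 39^2 * 39 = 4*39 = 33
  bit 2 = 1: r = r^2 * 39 mod 41 = 33^2 * 39 = 23*39 = 36
  bit 3 = 1: r = r^2 * 39 mod 41 = 36^2 * 39 = 25*39 = 32
  bit 4 = 1: r = r^2 * 39 mod 41 = 32^2 * 39 = 40*39 = 2
  -> s = B^a = 2

Answer: 2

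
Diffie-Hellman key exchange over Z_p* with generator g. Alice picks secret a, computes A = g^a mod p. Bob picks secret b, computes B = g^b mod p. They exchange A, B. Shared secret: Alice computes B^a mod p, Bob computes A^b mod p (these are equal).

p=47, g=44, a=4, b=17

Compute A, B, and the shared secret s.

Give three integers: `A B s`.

A = 44^4 mod 47  (bits of 4 = 100)
  bit 0 = 1: r = r^2 * 44 mod 47 = 1^2 * 44 = 1*44 = 44
  bit 1 = 0: r = r^2 mod 47 = 44^2 = 9
  bit 2 = 0: r = r^2 mod 47 = 9^2 = 34
  -> A = 34
B = 44^17 mod 47  (bits of 17 = 10001)
  bit 0 = 1: r = r^2 * 44 mod 47 = 1^2 * 44 = 1*44 = 44
  bit 1 = 0: r = r^2 mod 47 = 44^2 = 9
  bit 2 = 0: r = r^2 mod 47 = 9^2 = 34
  bit 3 = 0: r = r^2 mod 47 = 34^2 = 28
  bit 4 = 1: r = r^2 * 44 mod 47 = 28^2 * 44 = 32*44 = 45
  -> B = 45
s = B^a = 45^4 mod 47  (bits of 4 = 100)
  bit 0 = 1: r = r^2 * 45 mod 47 = 1^2 * 45 = 1*45 = 45
  bit 1 = 0: r = r^2 mod 47 = 45^2 = 4
  bit 2 = 0: r = r^2 mod 47 = 4^2 = 16
  -> s = B^a = 16

Answer: 34 45 16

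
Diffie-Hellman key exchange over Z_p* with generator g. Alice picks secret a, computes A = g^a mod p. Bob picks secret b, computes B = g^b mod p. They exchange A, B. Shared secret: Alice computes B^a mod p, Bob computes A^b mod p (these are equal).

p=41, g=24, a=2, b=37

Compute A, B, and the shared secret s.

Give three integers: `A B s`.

Answer: 2 6 36

Derivation:
A = 24^2 mod 41  (bits of 2 = 10)
  bit 0 = 1: r = r^2 * 24 mod 41 = 1^2 * 24 = 1*24 = 24
  bit 1 = 0: r = r^2 mod 41 = 24^2 = 2
  -> A = 2
B = 24^37 mod 41  (bits of 37 = 100101)
  bit 0 = 1: r = r^2 * 24 mod 41 = 1^2 * 24 = 1*24 = 24
  bit 1 = 0: r = r^2 mod 41 = 24^2 = 2
  bit 2 = 0: r = r^2 mod 41 = 2^2 = 4
  bit 3 = 1: r = r^2 * 24 mod 41 = 4^2 * 24 = 16*24 = 15
  bit 4 = 0: r = r^2 mod 41 = 15^2 = 20
  bit 5 = 1: r = r^2 * 24 mod 41 = 20^2 * 24 = 31*24 = 6
  -> B = 6
s = B^a = 6^2 mod 41  (bits of 2 = 10)
  bit 0 = 1: r = r^2 * 6 mod 41 = 1^2 * 6 = 1*6 = 6
  bit 1 = 0: r = r^2 mod 41 = 6^2 = 36
  -> s = B^a = 36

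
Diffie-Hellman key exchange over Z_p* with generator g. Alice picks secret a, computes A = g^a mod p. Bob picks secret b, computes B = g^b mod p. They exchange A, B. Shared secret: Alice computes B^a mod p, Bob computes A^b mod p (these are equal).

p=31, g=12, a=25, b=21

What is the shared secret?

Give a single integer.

A = 12^25 mod 31  (bits of 25 = 11001)
  bit 0 = 1: r = r^2 * 12 mod 31 = 1^2 * 12 = 1*12 = 12
  bit 1 = 1: r = r^2 * 12 mod 31 = 12^2 * 12 = 20*12 = 23
  bit 2 = 0: r = r^2 mod 31 = 23^2 = 2
  bit 3 = 0: r = r^2 mod 31 = 2^2 = 4
  bit 4 = 1: r = r^2 * 12 mod 31 = 4^2 * 12 = 16*12 = 6
  -> A = 6
B = 12^21 mod 31  (bits of 21 = 10101)
  bit 0 = 1: r = r^2 * 12 mod 31 = 1^2 * 12 = 1*12 = 12
  bit 1 = 0: r = r^2 mod 31 = 12^2 = 20
  bit 2 = 1: r = r^2 * 12 mod 31 = 20^2 * 12 = 28*12 = 26
  bit 3 = 0: r = r^2 mod 31 = 26^2 = 25
  bit 4 = 1: r = r^2 * 12 mod 31 = 25^2 * 12 = 5*12 = 29
  -> B = 29
s = B^a = 29^25 mod 31  (bits of 25 = 11001)
  bit 0 = 1: r = r^2 * 29 mod 31 = 1^2 * 29 = 1*29 = 29
  bit 1 = 1: r = r^2 * 29 mod 31 = 29^2 * 29 = 4*29 = 23
  bit 2 = 0: r = r^2 mod 31 = 23^2 = 2
  bit 3 = 0: r = r^2 mod 31 = 2^2 = 4
  bit 4 = 1: r = r^2 * 29 mod 31 = 4^2 * 29 = 16*29 = 30
  -> s = B^a = 30

Answer: 30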